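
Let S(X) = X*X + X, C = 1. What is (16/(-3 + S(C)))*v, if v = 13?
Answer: -208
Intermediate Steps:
S(X) = X + X**2 (S(X) = X**2 + X = X + X**2)
(16/(-3 + S(C)))*v = (16/(-3 + 1*(1 + 1)))*13 = (16/(-3 + 1*2))*13 = (16/(-3 + 2))*13 = (16/(-1))*13 = (16*(-1))*13 = -16*13 = -208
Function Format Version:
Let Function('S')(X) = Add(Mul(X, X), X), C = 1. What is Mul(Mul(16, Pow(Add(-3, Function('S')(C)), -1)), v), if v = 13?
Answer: -208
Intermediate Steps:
Function('S')(X) = Add(X, Pow(X, 2)) (Function('S')(X) = Add(Pow(X, 2), X) = Add(X, Pow(X, 2)))
Mul(Mul(16, Pow(Add(-3, Function('S')(C)), -1)), v) = Mul(Mul(16, Pow(Add(-3, Mul(1, Add(1, 1))), -1)), 13) = Mul(Mul(16, Pow(Add(-3, Mul(1, 2)), -1)), 13) = Mul(Mul(16, Pow(Add(-3, 2), -1)), 13) = Mul(Mul(16, Pow(-1, -1)), 13) = Mul(Mul(16, -1), 13) = Mul(-16, 13) = -208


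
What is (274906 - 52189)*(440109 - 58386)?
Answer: 85016201391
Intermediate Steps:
(274906 - 52189)*(440109 - 58386) = 222717*381723 = 85016201391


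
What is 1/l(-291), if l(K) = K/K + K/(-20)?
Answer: 20/311 ≈ 0.064309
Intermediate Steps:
l(K) = 1 - K/20 (l(K) = 1 + K*(-1/20) = 1 - K/20)
1/l(-291) = 1/(1 - 1/20*(-291)) = 1/(1 + 291/20) = 1/(311/20) = 20/311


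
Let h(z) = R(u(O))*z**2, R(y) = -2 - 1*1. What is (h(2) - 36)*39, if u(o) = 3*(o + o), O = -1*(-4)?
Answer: -1872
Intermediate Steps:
O = 4
u(o) = 6*o (u(o) = 3*(2*o) = 6*o)
R(y) = -3 (R(y) = -2 - 1 = -3)
h(z) = -3*z**2
(h(2) - 36)*39 = (-3*2**2 - 36)*39 = (-3*4 - 36)*39 = (-12 - 36)*39 = -48*39 = -1872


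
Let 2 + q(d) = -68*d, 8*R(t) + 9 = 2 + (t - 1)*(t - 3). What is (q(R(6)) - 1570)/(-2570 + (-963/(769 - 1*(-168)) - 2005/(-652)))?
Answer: 1001915360/1568823871 ≈ 0.63864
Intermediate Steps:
R(t) = -7/8 + (-1 + t)*(-3 + t)/8 (R(t) = -9/8 + (2 + (t - 1)*(t - 3))/8 = -9/8 + (2 + (-1 + t)*(-3 + t))/8 = -9/8 + (¼ + (-1 + t)*(-3 + t)/8) = -7/8 + (-1 + t)*(-3 + t)/8)
q(d) = -2 - 68*d
(q(R(6)) - 1570)/(-2570 + (-963/(769 - 1*(-168)) - 2005/(-652))) = ((-2 - 68*(-½ - ½*6 + (⅛)*6²)) - 1570)/(-2570 + (-963/(769 - 1*(-168)) - 2005/(-652))) = ((-2 - 68*(-½ - 3 + (⅛)*36)) - 1570)/(-2570 + (-963/(769 + 168) - 2005*(-1/652))) = ((-2 - 68*(-½ - 3 + 9/2)) - 1570)/(-2570 + (-963/937 + 2005/652)) = ((-2 - 68*1) - 1570)/(-2570 + (-963*1/937 + 2005/652)) = ((-2 - 68) - 1570)/(-2570 + (-963/937 + 2005/652)) = (-70 - 1570)/(-2570 + 1250809/610924) = -1640/(-1568823871/610924) = -1640*(-610924/1568823871) = 1001915360/1568823871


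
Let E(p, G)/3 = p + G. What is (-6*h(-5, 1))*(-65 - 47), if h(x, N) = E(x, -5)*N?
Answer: -20160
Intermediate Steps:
E(p, G) = 3*G + 3*p (E(p, G) = 3*(p + G) = 3*(G + p) = 3*G + 3*p)
h(x, N) = N*(-15 + 3*x) (h(x, N) = (3*(-5) + 3*x)*N = (-15 + 3*x)*N = N*(-15 + 3*x))
(-6*h(-5, 1))*(-65 - 47) = (-18*(-5 - 5))*(-65 - 47) = -18*(-10)*(-112) = -6*(-30)*(-112) = 180*(-112) = -20160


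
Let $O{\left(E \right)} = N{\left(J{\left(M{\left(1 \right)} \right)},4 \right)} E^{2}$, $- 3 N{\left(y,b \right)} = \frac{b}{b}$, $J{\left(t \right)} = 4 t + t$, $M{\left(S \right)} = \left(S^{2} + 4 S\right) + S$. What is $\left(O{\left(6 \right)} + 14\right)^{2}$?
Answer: $4$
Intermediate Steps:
$M{\left(S \right)} = S^{2} + 5 S$
$J{\left(t \right)} = 5 t$
$N{\left(y,b \right)} = - \frac{1}{3}$ ($N{\left(y,b \right)} = - \frac{b \frac{1}{b}}{3} = \left(- \frac{1}{3}\right) 1 = - \frac{1}{3}$)
$O{\left(E \right)} = - \frac{E^{2}}{3}$
$\left(O{\left(6 \right)} + 14\right)^{2} = \left(- \frac{6^{2}}{3} + 14\right)^{2} = \left(\left(- \frac{1}{3}\right) 36 + 14\right)^{2} = \left(-12 + 14\right)^{2} = 2^{2} = 4$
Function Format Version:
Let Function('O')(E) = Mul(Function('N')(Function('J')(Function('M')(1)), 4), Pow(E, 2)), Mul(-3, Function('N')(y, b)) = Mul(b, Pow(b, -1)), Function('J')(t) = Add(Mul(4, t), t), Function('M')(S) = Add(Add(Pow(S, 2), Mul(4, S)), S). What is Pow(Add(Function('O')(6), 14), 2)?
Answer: 4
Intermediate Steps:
Function('M')(S) = Add(Pow(S, 2), Mul(5, S))
Function('J')(t) = Mul(5, t)
Function('N')(y, b) = Rational(-1, 3) (Function('N')(y, b) = Mul(Rational(-1, 3), Mul(b, Pow(b, -1))) = Mul(Rational(-1, 3), 1) = Rational(-1, 3))
Function('O')(E) = Mul(Rational(-1, 3), Pow(E, 2))
Pow(Add(Function('O')(6), 14), 2) = Pow(Add(Mul(Rational(-1, 3), Pow(6, 2)), 14), 2) = Pow(Add(Mul(Rational(-1, 3), 36), 14), 2) = Pow(Add(-12, 14), 2) = Pow(2, 2) = 4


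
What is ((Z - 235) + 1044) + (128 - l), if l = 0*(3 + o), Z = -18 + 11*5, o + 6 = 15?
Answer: 974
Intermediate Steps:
o = 9 (o = -6 + 15 = 9)
Z = 37 (Z = -18 + 55 = 37)
l = 0 (l = 0*(3 + 9) = 0*12 = 0)
((Z - 235) + 1044) + (128 - l) = ((37 - 235) + 1044) + (128 - 1*0) = (-198 + 1044) + (128 + 0) = 846 + 128 = 974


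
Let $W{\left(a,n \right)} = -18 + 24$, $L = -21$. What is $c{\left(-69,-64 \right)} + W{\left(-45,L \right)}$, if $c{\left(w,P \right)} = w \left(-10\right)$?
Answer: $696$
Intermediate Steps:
$c{\left(w,P \right)} = - 10 w$
$W{\left(a,n \right)} = 6$
$c{\left(-69,-64 \right)} + W{\left(-45,L \right)} = \left(-10\right) \left(-69\right) + 6 = 690 + 6 = 696$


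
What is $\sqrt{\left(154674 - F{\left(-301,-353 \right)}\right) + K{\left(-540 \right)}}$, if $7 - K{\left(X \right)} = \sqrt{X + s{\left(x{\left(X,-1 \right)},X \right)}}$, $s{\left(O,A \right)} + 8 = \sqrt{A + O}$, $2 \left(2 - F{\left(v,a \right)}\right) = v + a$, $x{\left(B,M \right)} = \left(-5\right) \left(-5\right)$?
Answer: $\sqrt{154352 - \sqrt{-548 + i \sqrt{515}}} \approx 392.88 - 0.03 i$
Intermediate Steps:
$x{\left(B,M \right)} = 25$
$F{\left(v,a \right)} = 2 - \frac{a}{2} - \frac{v}{2}$ ($F{\left(v,a \right)} = 2 - \frac{v + a}{2} = 2 - \frac{a + v}{2} = 2 - \left(\frac{a}{2} + \frac{v}{2}\right) = 2 - \frac{a}{2} - \frac{v}{2}$)
$s{\left(O,A \right)} = -8 + \sqrt{A + O}$
$K{\left(X \right)} = 7 - \sqrt{-8 + X + \sqrt{25 + X}}$ ($K{\left(X \right)} = 7 - \sqrt{X + \left(-8 + \sqrt{X + 25}\right)} = 7 - \sqrt{X + \left(-8 + \sqrt{25 + X}\right)} = 7 - \sqrt{-8 + X + \sqrt{25 + X}}$)
$\sqrt{\left(154674 - F{\left(-301,-353 \right)}\right) + K{\left(-540 \right)}} = \sqrt{\left(154674 - \left(2 - - \frac{353}{2} - - \frac{301}{2}\right)\right) + \left(7 - \sqrt{-8 - 540 + \sqrt{25 - 540}}\right)} = \sqrt{\left(154674 - \left(2 + \frac{353}{2} + \frac{301}{2}\right)\right) + \left(7 - \sqrt{-8 - 540 + \sqrt{-515}}\right)} = \sqrt{\left(154674 - 329\right) + \left(7 - \sqrt{-8 - 540 + i \sqrt{515}}\right)} = \sqrt{\left(154674 - 329\right) + \left(7 - \sqrt{-548 + i \sqrt{515}}\right)} = \sqrt{154345 + \left(7 - \sqrt{-548 + i \sqrt{515}}\right)} = \sqrt{154352 - \sqrt{-548 + i \sqrt{515}}}$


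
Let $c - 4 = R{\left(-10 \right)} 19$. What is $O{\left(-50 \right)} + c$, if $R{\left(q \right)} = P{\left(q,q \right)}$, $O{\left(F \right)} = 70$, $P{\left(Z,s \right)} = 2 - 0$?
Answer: $112$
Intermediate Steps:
$P{\left(Z,s \right)} = 2$ ($P{\left(Z,s \right)} = 2 + 0 = 2$)
$R{\left(q \right)} = 2$
$c = 42$ ($c = 4 + 2 \cdot 19 = 4 + 38 = 42$)
$O{\left(-50 \right)} + c = 70 + 42 = 112$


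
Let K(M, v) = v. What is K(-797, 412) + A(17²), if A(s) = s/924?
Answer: 380977/924 ≈ 412.31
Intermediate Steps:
A(s) = s/924 (A(s) = s*(1/924) = s/924)
K(-797, 412) + A(17²) = 412 + (1/924)*17² = 412 + (1/924)*289 = 412 + 289/924 = 380977/924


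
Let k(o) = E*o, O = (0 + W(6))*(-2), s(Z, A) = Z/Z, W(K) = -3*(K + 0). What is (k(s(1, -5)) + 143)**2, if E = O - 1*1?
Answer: 31684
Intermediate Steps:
W(K) = -3*K
s(Z, A) = 1
O = 36 (O = (0 - 3*6)*(-2) = (0 - 18)*(-2) = -18*(-2) = 36)
E = 35 (E = 36 - 1*1 = 36 - 1 = 35)
k(o) = 35*o
(k(s(1, -5)) + 143)**2 = (35*1 + 143)**2 = (35 + 143)**2 = 178**2 = 31684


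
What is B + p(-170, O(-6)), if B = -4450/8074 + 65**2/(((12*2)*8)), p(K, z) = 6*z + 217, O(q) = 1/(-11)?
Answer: 184403909/775104 ≈ 237.91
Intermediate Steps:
O(q) = -1/11
p(K, z) = 217 + 6*z
B = 16629125/775104 (B = -4450*1/8074 + 4225/((24*8)) = -2225/4037 + 4225/192 = 16629125/775104 ≈ 21.454)
B + p(-170, O(-6)) = 16629125/775104 + (217 + 6*(-1/11)) = 16629125/775104 + (217 - 6/11) = 16629125/775104 + 2381/11 = 184403909/775104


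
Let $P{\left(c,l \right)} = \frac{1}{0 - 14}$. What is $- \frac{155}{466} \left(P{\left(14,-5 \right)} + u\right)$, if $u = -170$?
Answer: $\frac{369055}{6524} \approx 56.569$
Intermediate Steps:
$P{\left(c,l \right)} = - \frac{1}{14}$ ($P{\left(c,l \right)} = \frac{1}{-14} = - \frac{1}{14}$)
$- \frac{155}{466} \left(P{\left(14,-5 \right)} + u\right) = - \frac{155}{466} \left(- \frac{1}{14} - 170\right) = \left(-155\right) \frac{1}{466} \left(- \frac{2381}{14}\right) = \left(- \frac{155}{466}\right) \left(- \frac{2381}{14}\right) = \frac{369055}{6524}$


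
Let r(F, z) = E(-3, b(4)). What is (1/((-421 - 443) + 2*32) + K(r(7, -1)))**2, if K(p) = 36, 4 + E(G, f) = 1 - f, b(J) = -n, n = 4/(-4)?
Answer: 829382401/640000 ≈ 1295.9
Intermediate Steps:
n = -1 (n = 4*(-1/4) = -1)
b(J) = 1 (b(J) = -1*(-1) = 1)
E(G, f) = -3 - f (E(G, f) = -4 + (1 - f) = -3 - f)
r(F, z) = -4 (r(F, z) = -3 - 1*1 = -3 - 1 = -4)
(1/((-421 - 443) + 2*32) + K(r(7, -1)))**2 = (1/((-421 - 443) + 2*32) + 36)**2 = (1/(-864 + 64) + 36)**2 = (1/(-800) + 36)**2 = (-1/800 + 36)**2 = (28799/800)**2 = 829382401/640000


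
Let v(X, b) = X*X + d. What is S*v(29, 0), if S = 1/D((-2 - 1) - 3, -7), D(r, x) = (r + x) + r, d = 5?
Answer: -846/19 ≈ -44.526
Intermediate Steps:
D(r, x) = x + 2*r
v(X, b) = 5 + X² (v(X, b) = X*X + 5 = X² + 5 = 5 + X²)
S = -1/19 (S = 1/(-7 + 2*((-2 - 1) - 3)) = 1/(-7 + 2*(-3 - 3)) = 1/(-7 + 2*(-6)) = 1/(-7 - 12) = 1/(-19) = -1/19 ≈ -0.052632)
S*v(29, 0) = -(5 + 29²)/19 = -(5 + 841)/19 = -1/19*846 = -846/19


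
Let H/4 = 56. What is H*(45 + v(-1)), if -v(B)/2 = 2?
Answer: 9184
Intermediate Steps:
H = 224 (H = 4*56 = 224)
v(B) = -4 (v(B) = -2*2 = -4)
H*(45 + v(-1)) = 224*(45 - 4) = 224*41 = 9184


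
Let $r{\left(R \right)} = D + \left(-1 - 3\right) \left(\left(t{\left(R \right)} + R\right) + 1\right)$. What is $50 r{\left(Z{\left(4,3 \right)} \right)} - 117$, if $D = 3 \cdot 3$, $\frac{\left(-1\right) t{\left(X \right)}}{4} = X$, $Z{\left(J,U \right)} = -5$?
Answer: $-2867$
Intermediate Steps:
$t{\left(X \right)} = - 4 X$
$D = 9$
$r{\left(R \right)} = 5 + 12 R$ ($r{\left(R \right)} = 9 + \left(-1 - 3\right) \left(\left(- 4 R + R\right) + 1\right) = 9 - 4 \left(- 3 R + 1\right) = 9 - 4 \left(1 - 3 R\right) = 9 + \left(-4 + 12 R\right) = 5 + 12 R$)
$50 r{\left(Z{\left(4,3 \right)} \right)} - 117 = 50 \left(5 + 12 \left(-5\right)\right) - 117 = 50 \left(5 - 60\right) - 117 = 50 \left(-55\right) - 117 = -2750 - 117 = -2867$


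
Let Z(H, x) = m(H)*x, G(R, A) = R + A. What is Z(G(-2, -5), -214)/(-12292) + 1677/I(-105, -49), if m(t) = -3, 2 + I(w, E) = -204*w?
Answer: 857916/32908757 ≈ 0.026070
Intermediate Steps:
G(R, A) = A + R
I(w, E) = -2 - 204*w
Z(H, x) = -3*x
Z(G(-2, -5), -214)/(-12292) + 1677/I(-105, -49) = -3*(-214)/(-12292) + 1677/(-2 - 204*(-105)) = 642*(-1/12292) + 1677/(-2 + 21420) = -321/6146 + 1677/21418 = 857916/32908757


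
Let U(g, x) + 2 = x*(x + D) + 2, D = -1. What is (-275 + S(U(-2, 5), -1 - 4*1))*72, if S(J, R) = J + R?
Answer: -18720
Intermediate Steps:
U(g, x) = x*(-1 + x) (U(g, x) = -2 + (x*(x - 1) + 2) = -2 + (x*(-1 + x) + 2) = -2 + (2 + x*(-1 + x)) = x*(-1 + x))
(-275 + S(U(-2, 5), -1 - 4*1))*72 = (-275 + (5*(-1 + 5) + (-1 - 4*1)))*72 = (-275 + (5*4 + (-1 - 4)))*72 = (-275 + (20 - 5))*72 = (-275 + 15)*72 = -260*72 = -18720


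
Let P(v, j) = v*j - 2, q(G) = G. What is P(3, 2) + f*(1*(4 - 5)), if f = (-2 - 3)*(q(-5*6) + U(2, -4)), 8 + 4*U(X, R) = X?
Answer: -307/2 ≈ -153.50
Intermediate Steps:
U(X, R) = -2 + X/4
P(v, j) = -2 + j*v (P(v, j) = j*v - 2 = -2 + j*v)
f = 315/2 (f = (-2 - 3)*(-5*6 + (-2 + (¼)*2)) = -5*(-30 + (-2 + ½)) = -5*(-30 - 3/2) = -5*(-63/2) = 315/2 ≈ 157.50)
P(3, 2) + f*(1*(4 - 5)) = (-2 + 2*3) + 315*(1*(4 - 5))/2 = (-2 + 6) + 315*(1*(-1))/2 = 4 + (315/2)*(-1) = 4 - 315/2 = -307/2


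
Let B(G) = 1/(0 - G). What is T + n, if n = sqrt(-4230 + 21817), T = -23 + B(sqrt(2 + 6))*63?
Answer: -23 + sqrt(17587) - 63*sqrt(2)/4 ≈ 87.342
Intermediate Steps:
B(G) = -1/G (B(G) = 1/(-G) = -1/G)
T = -23 - 63*sqrt(2)/4 (T = -23 - 1/(sqrt(2 + 6))*63 = -23 - 1/(sqrt(8))*63 = -23 - 1/(2*sqrt(2))*63 = -23 - sqrt(2)/4*63 = -23 - 63*sqrt(2)/4 ≈ -45.274)
n = sqrt(17587) ≈ 132.62
T + n = (-23 - 63*sqrt(2)/4) + sqrt(17587) = -23 + sqrt(17587) - 63*sqrt(2)/4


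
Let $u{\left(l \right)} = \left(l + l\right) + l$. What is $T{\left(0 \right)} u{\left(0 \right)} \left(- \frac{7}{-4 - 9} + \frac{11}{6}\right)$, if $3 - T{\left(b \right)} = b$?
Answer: $0$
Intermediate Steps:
$u{\left(l \right)} = 3 l$ ($u{\left(l \right)} = 2 l + l = 3 l$)
$T{\left(b \right)} = 3 - b$
$T{\left(0 \right)} u{\left(0 \right)} \left(- \frac{7}{-4 - 9} + \frac{11}{6}\right) = \left(3 - 0\right) 3 \cdot 0 \left(- \frac{7}{-4 - 9} + \frac{11}{6}\right) = \left(3 + 0\right) 0 \left(- \frac{7}{-4 - 9} + 11 \cdot \frac{1}{6}\right) = 3 \cdot 0 \left(- \frac{7}{-13} + \frac{11}{6}\right) = 0 \left(\left(-7\right) \left(- \frac{1}{13}\right) + \frac{11}{6}\right) = 0 \left(\frac{7}{13} + \frac{11}{6}\right) = 0 \cdot \frac{185}{78} = 0$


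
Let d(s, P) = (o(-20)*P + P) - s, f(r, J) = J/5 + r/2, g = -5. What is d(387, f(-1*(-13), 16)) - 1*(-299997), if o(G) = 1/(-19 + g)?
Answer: 71908631/240 ≈ 2.9962e+5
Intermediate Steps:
f(r, J) = r/2 + J/5 (f(r, J) = J*(⅕) + r*(½) = J/5 + r/2 = r/2 + J/5)
o(G) = -1/24 (o(G) = 1/(-19 - 5) = 1/(-24) = -1/24)
d(s, P) = -s + 23*P/24 (d(s, P) = (-P/24 + P) - s = 23*P/24 - s = -s + 23*P/24)
d(387, f(-1*(-13), 16)) - 1*(-299997) = (-1*387 + 23*((-1*(-13))/2 + (⅕)*16)/24) - 1*(-299997) = (-387 + 23*((½)*13 + 16/5)/24) + 299997 = (-387 + 23*(13/2 + 16/5)/24) + 299997 = (-387 + (23/24)*(97/10)) + 299997 = (-387 + 2231/240) + 299997 = -90649/240 + 299997 = 71908631/240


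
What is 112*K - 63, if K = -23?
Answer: -2639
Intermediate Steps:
112*K - 63 = 112*(-23) - 63 = -2576 - 63 = -2639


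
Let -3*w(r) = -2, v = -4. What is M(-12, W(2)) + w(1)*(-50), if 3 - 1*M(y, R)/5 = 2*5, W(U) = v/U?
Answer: -205/3 ≈ -68.333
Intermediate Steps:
w(r) = ⅔ (w(r) = -⅓*(-2) = ⅔)
W(U) = -4/U
M(y, R) = -35 (M(y, R) = 15 - 10*5 = 15 - 5*10 = 15 - 50 = -35)
M(-12, W(2)) + w(1)*(-50) = -35 + (⅔)*(-50) = -35 - 100/3 = -205/3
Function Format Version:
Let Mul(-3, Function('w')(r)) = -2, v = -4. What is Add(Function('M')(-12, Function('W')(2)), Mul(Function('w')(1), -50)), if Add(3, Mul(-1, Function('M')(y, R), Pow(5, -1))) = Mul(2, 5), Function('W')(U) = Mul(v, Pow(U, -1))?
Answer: Rational(-205, 3) ≈ -68.333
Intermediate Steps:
Function('w')(r) = Rational(2, 3) (Function('w')(r) = Mul(Rational(-1, 3), -2) = Rational(2, 3))
Function('W')(U) = Mul(-4, Pow(U, -1))
Function('M')(y, R) = -35 (Function('M')(y, R) = Add(15, Mul(-5, Mul(2, 5))) = Add(15, Mul(-5, 10)) = Add(15, -50) = -35)
Add(Function('M')(-12, Function('W')(2)), Mul(Function('w')(1), -50)) = Add(-35, Mul(Rational(2, 3), -50)) = Add(-35, Rational(-100, 3)) = Rational(-205, 3)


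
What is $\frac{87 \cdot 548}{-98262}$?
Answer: $- \frac{7946}{16377} \approx -0.48519$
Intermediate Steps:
$\frac{87 \cdot 548}{-98262} = 47676 \left(- \frac{1}{98262}\right) = - \frac{7946}{16377}$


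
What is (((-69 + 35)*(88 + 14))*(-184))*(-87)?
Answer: -55515744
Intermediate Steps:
(((-69 + 35)*(88 + 14))*(-184))*(-87) = (-34*102*(-184))*(-87) = -3468*(-184)*(-87) = 638112*(-87) = -55515744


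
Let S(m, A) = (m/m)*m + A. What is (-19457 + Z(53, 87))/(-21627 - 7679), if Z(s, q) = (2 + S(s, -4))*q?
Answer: 7510/14653 ≈ 0.51252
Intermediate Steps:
S(m, A) = A + m (S(m, A) = 1*m + A = m + A = A + m)
Z(s, q) = q*(-2 + s) (Z(s, q) = (2 + (-4 + s))*q = (-2 + s)*q = q*(-2 + s))
(-19457 + Z(53, 87))/(-21627 - 7679) = (-19457 + 87*(-2 + 53))/(-21627 - 7679) = (-19457 + 87*51)/(-29306) = (-19457 + 4437)*(-1/29306) = -15020*(-1/29306) = 7510/14653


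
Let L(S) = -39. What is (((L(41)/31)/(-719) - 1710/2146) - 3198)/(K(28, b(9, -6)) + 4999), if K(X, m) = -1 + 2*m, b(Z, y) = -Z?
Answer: -12750448909/19850360510 ≈ -0.64233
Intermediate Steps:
(((L(41)/31)/(-719) - 1710/2146) - 3198)/(K(28, b(9, -6)) + 4999) = ((-39/31/(-719) - 1710/2146) - 3198)/((-1 + 2*(-1*9)) + 4999) = ((-39*1/31*(-1/719) - 1710*1/2146) - 3198)/((-1 + 2*(-9)) + 4999) = ((-39/31*(-1/719) - 855/1073) - 3198)/((-1 - 18) + 4999) = ((39/22289 - 855/1073) - 3198)/(-19 + 4999) = (-19015248/23916097 - 3198)/4980 = -76502693454/23916097*1/4980 = -12750448909/19850360510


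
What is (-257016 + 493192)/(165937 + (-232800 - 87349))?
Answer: -59044/38553 ≈ -1.5315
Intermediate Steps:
(-257016 + 493192)/(165937 + (-232800 - 87349)) = 236176/(165937 - 320149) = 236176/(-154212) = 236176*(-1/154212) = -59044/38553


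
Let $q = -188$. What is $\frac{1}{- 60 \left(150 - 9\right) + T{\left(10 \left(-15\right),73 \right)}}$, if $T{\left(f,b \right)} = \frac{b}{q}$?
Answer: $- \frac{188}{1590553} \approx -0.0001182$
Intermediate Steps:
$T{\left(f,b \right)} = - \frac{b}{188}$ ($T{\left(f,b \right)} = \frac{b}{-188} = b \left(- \frac{1}{188}\right) = - \frac{b}{188}$)
$\frac{1}{- 60 \left(150 - 9\right) + T{\left(10 \left(-15\right),73 \right)}} = \frac{1}{- 60 \left(150 - 9\right) - \frac{73}{188}} = \frac{1}{\left(-60\right) 141 - \frac{73}{188}} = \frac{1}{-8460 - \frac{73}{188}} = \frac{1}{- \frac{1590553}{188}} = - \frac{188}{1590553}$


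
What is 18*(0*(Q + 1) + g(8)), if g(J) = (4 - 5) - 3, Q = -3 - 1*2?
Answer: -72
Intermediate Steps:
Q = -5 (Q = -3 - 2 = -5)
g(J) = -4 (g(J) = -1 - 3 = -4)
18*(0*(Q + 1) + g(8)) = 18*(0*(-5 + 1) - 4) = 18*(0*(-4) - 4) = 18*(0 - 4) = 18*(-4) = -72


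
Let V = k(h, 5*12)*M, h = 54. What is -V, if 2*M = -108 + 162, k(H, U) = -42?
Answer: 1134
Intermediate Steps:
M = 27 (M = (-108 + 162)/2 = (1/2)*54 = 27)
V = -1134 (V = -42*27 = -1134)
-V = -1*(-1134) = 1134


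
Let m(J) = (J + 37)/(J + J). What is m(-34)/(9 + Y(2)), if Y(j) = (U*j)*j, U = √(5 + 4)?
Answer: -1/476 ≈ -0.0021008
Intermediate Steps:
m(J) = (37 + J)/(2*J) (m(J) = (37 + J)/((2*J)) = (37 + J)*(1/(2*J)) = (37 + J)/(2*J))
U = 3 (U = √9 = 3)
Y(j) = 3*j² (Y(j) = (3*j)*j = 3*j²)
m(-34)/(9 + Y(2)) = ((½)*(37 - 34)/(-34))/(9 + 3*2²) = ((½)*(-1/34)*3)/(9 + 3*4) = -3/68/(9 + 12) = -3/68/21 = (1/21)*(-3/68) = -1/476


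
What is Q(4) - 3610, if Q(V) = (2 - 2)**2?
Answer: -3610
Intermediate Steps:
Q(V) = 0 (Q(V) = 0**2 = 0)
Q(4) - 3610 = 0 - 3610 = -3610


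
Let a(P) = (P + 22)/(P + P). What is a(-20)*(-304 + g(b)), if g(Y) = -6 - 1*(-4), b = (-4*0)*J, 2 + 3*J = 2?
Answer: 153/10 ≈ 15.300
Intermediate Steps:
J = 0 (J = -⅔ + (⅓)*2 = -⅔ + ⅔ = 0)
b = 0 (b = -4*0*0 = 0*0 = 0)
g(Y) = -2 (g(Y) = -6 + 4 = -2)
a(P) = (22 + P)/(2*P) (a(P) = (22 + P)/((2*P)) = (22 + P)*(1/(2*P)) = (22 + P)/(2*P))
a(-20)*(-304 + g(b)) = ((½)*(22 - 20)/(-20))*(-304 - 2) = ((½)*(-1/20)*2)*(-306) = -1/20*(-306) = 153/10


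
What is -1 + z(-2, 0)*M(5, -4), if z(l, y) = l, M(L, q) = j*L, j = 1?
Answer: -11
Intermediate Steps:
M(L, q) = L (M(L, q) = 1*L = L)
-1 + z(-2, 0)*M(5, -4) = -1 - 2*5 = -1 - 10 = -11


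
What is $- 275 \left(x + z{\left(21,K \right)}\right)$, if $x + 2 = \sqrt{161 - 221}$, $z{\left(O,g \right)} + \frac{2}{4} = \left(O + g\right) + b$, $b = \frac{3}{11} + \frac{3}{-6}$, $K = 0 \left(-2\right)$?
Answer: $-5025 - 550 i \sqrt{15} \approx -5025.0 - 2130.1 i$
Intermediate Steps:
$K = 0$
$b = - \frac{5}{22}$ ($b = 3 \cdot \frac{1}{11} + 3 \left(- \frac{1}{6}\right) = \frac{3}{11} - \frac{1}{2} = - \frac{5}{22} \approx -0.22727$)
$z{\left(O,g \right)} = - \frac{8}{11} + O + g$ ($z{\left(O,g \right)} = - \frac{1}{2} - \left(\frac{5}{22} - O - g\right) = - \frac{1}{2} + \left(- \frac{5}{22} + O + g\right) = - \frac{8}{11} + O + g$)
$x = -2 + 2 i \sqrt{15}$ ($x = -2 + \sqrt{161 - 221} = -2 + \sqrt{-60} = -2 + 2 i \sqrt{15} \approx -2.0 + 7.746 i$)
$- 275 \left(x + z{\left(21,K \right)}\right) = - 275 \left(\left(-2 + 2 i \sqrt{15}\right) + \left(- \frac{8}{11} + 21 + 0\right)\right) = - 275 \left(\left(-2 + 2 i \sqrt{15}\right) + \frac{223}{11}\right) = - 275 \left(\frac{201}{11} + 2 i \sqrt{15}\right) = -5025 - 550 i \sqrt{15}$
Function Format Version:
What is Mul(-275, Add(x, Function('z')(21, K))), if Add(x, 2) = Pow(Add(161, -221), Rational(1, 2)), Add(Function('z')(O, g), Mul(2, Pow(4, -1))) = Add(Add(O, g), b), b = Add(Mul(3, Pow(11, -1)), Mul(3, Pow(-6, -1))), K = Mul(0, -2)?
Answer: Add(-5025, Mul(-550, I, Pow(15, Rational(1, 2)))) ≈ Add(-5025.0, Mul(-2130.1, I))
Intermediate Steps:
K = 0
b = Rational(-5, 22) (b = Add(Mul(3, Rational(1, 11)), Mul(3, Rational(-1, 6))) = Add(Rational(3, 11), Rational(-1, 2)) = Rational(-5, 22) ≈ -0.22727)
Function('z')(O, g) = Add(Rational(-8, 11), O, g) (Function('z')(O, g) = Add(Rational(-1, 2), Add(Add(O, g), Rational(-5, 22))) = Add(Rational(-1, 2), Add(Rational(-5, 22), O, g)) = Add(Rational(-8, 11), O, g))
x = Add(-2, Mul(2, I, Pow(15, Rational(1, 2)))) (x = Add(-2, Pow(Add(161, -221), Rational(1, 2))) = Add(-2, Pow(-60, Rational(1, 2))) = Add(-2, Mul(2, I, Pow(15, Rational(1, 2)))) ≈ Add(-2.0000, Mul(7.7460, I)))
Mul(-275, Add(x, Function('z')(21, K))) = Mul(-275, Add(Add(-2, Mul(2, I, Pow(15, Rational(1, 2)))), Add(Rational(-8, 11), 21, 0))) = Mul(-275, Add(Add(-2, Mul(2, I, Pow(15, Rational(1, 2)))), Rational(223, 11))) = Mul(-275, Add(Rational(201, 11), Mul(2, I, Pow(15, Rational(1, 2))))) = Add(-5025, Mul(-550, I, Pow(15, Rational(1, 2))))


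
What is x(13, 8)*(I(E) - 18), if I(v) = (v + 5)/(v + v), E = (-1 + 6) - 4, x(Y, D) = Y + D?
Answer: -315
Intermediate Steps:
x(Y, D) = D + Y
E = 1 (E = 5 - 4 = 1)
I(v) = (5 + v)/(2*v) (I(v) = (5 + v)/((2*v)) = (5 + v)*(1/(2*v)) = (5 + v)/(2*v))
x(13, 8)*(I(E) - 18) = (8 + 13)*((1/2)*(5 + 1)/1 - 18) = 21*((1/2)*1*6 - 18) = 21*(3 - 18) = 21*(-15) = -315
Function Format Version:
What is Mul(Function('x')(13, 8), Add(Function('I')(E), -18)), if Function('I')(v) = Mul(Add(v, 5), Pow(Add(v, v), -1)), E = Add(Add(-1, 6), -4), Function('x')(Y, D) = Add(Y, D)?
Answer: -315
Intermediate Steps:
Function('x')(Y, D) = Add(D, Y)
E = 1 (E = Add(5, -4) = 1)
Function('I')(v) = Mul(Rational(1, 2), Pow(v, -1), Add(5, v)) (Function('I')(v) = Mul(Add(5, v), Pow(Mul(2, v), -1)) = Mul(Add(5, v), Mul(Rational(1, 2), Pow(v, -1))) = Mul(Rational(1, 2), Pow(v, -1), Add(5, v)))
Mul(Function('x')(13, 8), Add(Function('I')(E), -18)) = Mul(Add(8, 13), Add(Mul(Rational(1, 2), Pow(1, -1), Add(5, 1)), -18)) = Mul(21, Add(Mul(Rational(1, 2), 1, 6), -18)) = Mul(21, Add(3, -18)) = Mul(21, -15) = -315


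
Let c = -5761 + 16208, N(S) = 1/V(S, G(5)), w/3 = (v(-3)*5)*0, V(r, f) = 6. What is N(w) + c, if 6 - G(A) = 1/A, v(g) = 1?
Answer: 62683/6 ≈ 10447.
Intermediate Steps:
G(A) = 6 - 1/A
w = 0 (w = 3*((1*5)*0) = 3*(5*0) = 3*0 = 0)
N(S) = ⅙ (N(S) = 1/6 = ⅙)
c = 10447
N(w) + c = ⅙ + 10447 = 62683/6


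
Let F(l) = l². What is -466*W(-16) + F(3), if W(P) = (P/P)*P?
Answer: 7465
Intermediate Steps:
W(P) = P (W(P) = 1*P = P)
-466*W(-16) + F(3) = -466*(-16) + 3² = 7456 + 9 = 7465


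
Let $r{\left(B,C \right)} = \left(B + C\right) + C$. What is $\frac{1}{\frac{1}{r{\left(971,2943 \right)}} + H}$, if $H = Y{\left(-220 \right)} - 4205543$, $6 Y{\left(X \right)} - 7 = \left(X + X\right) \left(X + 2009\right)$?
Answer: $- \frac{41142}{178421958221} \approx -2.3059 \cdot 10^{-7}$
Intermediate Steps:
$Y{\left(X \right)} = \frac{7}{6} + \frac{X \left(2009 + X\right)}{3}$ ($Y{\left(X \right)} = \frac{7}{6} + \frac{\left(X + X\right) \left(X + 2009\right)}{6} = \frac{7}{6} + \frac{2 X \left(2009 + X\right)}{6} = \frac{7}{6} + \frac{X \left(2009 + X\right)}{3}$)
$r{\left(B,C \right)} = B + 2 C$
$H = - \frac{26020411}{6}$ ($H = \left(\frac{7}{6} + \frac{\left(-220\right)^{2}}{3} + \frac{2009}{3} \left(-220\right)\right) - 4205543 = \left(\frac{7}{6} + \frac{1}{3} \cdot 48400 - \frac{441980}{3}\right) - 4205543 = \left(\frac{7}{6} + \frac{48400}{3} - \frac{441980}{3}\right) - 4205543 = - \frac{787153}{6} - 4205543 = - \frac{26020411}{6} \approx -4.3367 \cdot 10^{6}$)
$\frac{1}{\frac{1}{r{\left(971,2943 \right)}} + H} = \frac{1}{\frac{1}{971 + 2 \cdot 2943} - \frac{26020411}{6}} = \frac{1}{\frac{1}{971 + 5886} - \frac{26020411}{6}} = \frac{1}{\frac{1}{6857} - \frac{26020411}{6}} = \frac{1}{- \frac{178421958221}{41142}} = - \frac{41142}{178421958221}$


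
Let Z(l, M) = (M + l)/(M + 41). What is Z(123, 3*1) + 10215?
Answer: 224793/22 ≈ 10218.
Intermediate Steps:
Z(l, M) = (M + l)/(41 + M)
Z(123, 3*1) + 10215 = (3*1 + 123)/(41 + 3*1) + 10215 = (3 + 123)/(41 + 3) + 10215 = 126/44 + 10215 = (1/44)*126 + 10215 = 63/22 + 10215 = 224793/22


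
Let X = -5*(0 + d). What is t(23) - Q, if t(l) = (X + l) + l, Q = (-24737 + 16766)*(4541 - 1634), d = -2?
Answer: 23171753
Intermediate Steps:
Q = -23171697 (Q = -7971*2907 = -23171697)
X = 10 (X = -5*(0 - 2) = -5*(-2) = 10)
t(l) = 10 + 2*l (t(l) = (10 + l) + l = 10 + 2*l)
t(23) - Q = (10 + 2*23) - 1*(-23171697) = (10 + 46) + 23171697 = 56 + 23171697 = 23171753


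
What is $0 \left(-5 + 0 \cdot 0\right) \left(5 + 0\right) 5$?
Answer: $0$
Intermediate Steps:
$0 \left(-5 + 0 \cdot 0\right) \left(5 + 0\right) 5 = 0 \left(-5 + 0\right) 5 \cdot 5 = 0 \left(-5\right) 25 = 0 \cdot 25 = 0$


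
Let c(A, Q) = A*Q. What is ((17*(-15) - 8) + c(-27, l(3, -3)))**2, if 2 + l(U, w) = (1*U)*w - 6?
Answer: 38416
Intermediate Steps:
l(U, w) = -8 + U*w (l(U, w) = -2 + ((1*U)*w - 6) = -2 + (U*w - 6) = -2 + (-6 + U*w) = -8 + U*w)
((17*(-15) - 8) + c(-27, l(3, -3)))**2 = ((17*(-15) - 8) - 27*(-8 + 3*(-3)))**2 = ((-255 - 8) - 27*(-8 - 9))**2 = (-263 - 27*(-17))**2 = (-263 + 459)**2 = 196**2 = 38416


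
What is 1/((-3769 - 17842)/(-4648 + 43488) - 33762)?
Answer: -38840/1311337691 ≈ -2.9619e-5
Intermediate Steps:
1/((-3769 - 17842)/(-4648 + 43488) - 33762) = 1/(-21611/38840 - 33762) = 1/(-1311337691/38840) = -38840/1311337691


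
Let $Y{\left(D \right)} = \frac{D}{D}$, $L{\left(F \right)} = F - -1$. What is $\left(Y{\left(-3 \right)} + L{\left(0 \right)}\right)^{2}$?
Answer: $4$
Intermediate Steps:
$L{\left(F \right)} = 1 + F$ ($L{\left(F \right)} = F + 1 = 1 + F$)
$Y{\left(D \right)} = 1$
$\left(Y{\left(-3 \right)} + L{\left(0 \right)}\right)^{2} = \left(1 + \left(1 + 0\right)\right)^{2} = \left(1 + 1\right)^{2} = 2^{2} = 4$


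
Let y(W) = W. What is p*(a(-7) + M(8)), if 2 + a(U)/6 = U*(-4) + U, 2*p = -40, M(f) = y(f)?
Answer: -2440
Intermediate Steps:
M(f) = f
p = -20 (p = (½)*(-40) = -20)
a(U) = -12 - 18*U (a(U) = -12 + 6*(U*(-4) + U) = -12 + 6*(-4*U + U) = -12 + 6*(-3*U) = -12 - 18*U)
p*(a(-7) + M(8)) = -20*((-12 - 18*(-7)) + 8) = -20*((-12 + 126) + 8) = -20*(114 + 8) = -20*122 = -2440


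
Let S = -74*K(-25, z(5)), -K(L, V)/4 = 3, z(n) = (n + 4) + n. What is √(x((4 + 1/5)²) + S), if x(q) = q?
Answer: √22641/5 ≈ 30.094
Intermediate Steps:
z(n) = 4 + 2*n (z(n) = (4 + n) + n = 4 + 2*n)
K(L, V) = -12 (K(L, V) = -4*3 = -12)
S = 888 (S = -74*(-12) = 888)
√(x((4 + 1/5)²) + S) = √((4 + 1/5)² + 888) = √((4 + ⅕)² + 888) = √((21/5)² + 888) = √(441/25 + 888) = √(22641/25) = √22641/5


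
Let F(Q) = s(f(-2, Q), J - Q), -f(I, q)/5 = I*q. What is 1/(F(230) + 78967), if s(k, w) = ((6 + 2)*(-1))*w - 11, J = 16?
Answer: 1/80668 ≈ 1.2396e-5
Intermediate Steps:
f(I, q) = -5*I*q
s(k, w) = -11 - 8*w (s(k, w) = (8*(-1))*w - 11 = -8*w - 11 = -11 - 8*w)
F(Q) = -139 + 8*Q (F(Q) = -11 - 8*(16 - Q) = -11 + (-128 + 8*Q) = -139 + 8*Q)
1/(F(230) + 78967) = 1/((-139 + 8*230) + 78967) = 1/((-139 + 1840) + 78967) = 1/(1701 + 78967) = 1/80668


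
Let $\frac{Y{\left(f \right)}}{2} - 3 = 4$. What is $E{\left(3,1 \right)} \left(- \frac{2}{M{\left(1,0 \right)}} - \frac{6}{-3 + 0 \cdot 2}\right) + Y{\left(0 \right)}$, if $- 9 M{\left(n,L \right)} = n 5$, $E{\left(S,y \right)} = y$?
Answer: $\frac{98}{5} \approx 19.6$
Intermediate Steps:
$Y{\left(f \right)} = 14$ ($Y{\left(f \right)} = 6 + 2 \cdot 4 = 6 + 8 = 14$)
$M{\left(n,L \right)} = - \frac{5 n}{9}$ ($M{\left(n,L \right)} = - \frac{n 5}{9} = - \frac{5 n}{9}$)
$E{\left(3,1 \right)} \left(- \frac{2}{M{\left(1,0 \right)}} - \frac{6}{-3 + 0 \cdot 2}\right) + Y{\left(0 \right)} = 1 \left(- \frac{2}{\left(- \frac{5}{9}\right) 1} - \frac{6}{-3 + 0 \cdot 2}\right) + 14 = 1 \left(- \frac{2}{- \frac{5}{9}} - \frac{6}{-3 + 0}\right) + 14 = 1 \left(\left(-2\right) \left(- \frac{9}{5}\right) - \frac{6}{-3}\right) + 14 = 1 \left(\frac{18}{5} - -2\right) + 14 = 1 \left(\frac{18}{5} + 2\right) + 14 = 1 \cdot \frac{28}{5} + 14 = \frac{28}{5} + 14 = \frac{98}{5}$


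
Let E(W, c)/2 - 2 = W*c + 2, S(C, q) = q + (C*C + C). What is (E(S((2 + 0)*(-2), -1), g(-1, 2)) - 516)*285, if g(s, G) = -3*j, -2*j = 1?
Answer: -135375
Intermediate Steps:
j = -1/2 (j = -1/2*1 = -1/2 ≈ -0.50000)
g(s, G) = 3/2 (g(s, G) = -3*(-1/2) = 3/2)
S(C, q) = C + q + C**2 (S(C, q) = q + (C**2 + C) = q + (C + C**2) = C + q + C**2)
E(W, c) = 8 + 2*W*c (E(W, c) = 4 + 2*(W*c + 2) = 4 + 2*(2 + W*c) = 4 + (4 + 2*W*c) = 8 + 2*W*c)
(E(S((2 + 0)*(-2), -1), g(-1, 2)) - 516)*285 = ((8 + 2*((2 + 0)*(-2) - 1 + ((2 + 0)*(-2))**2)*(3/2)) - 516)*285 = ((8 + 2*(2*(-2) - 1 + (2*(-2))**2)*(3/2)) - 516)*285 = ((8 + 2*(-4 - 1 + (-4)**2)*(3/2)) - 516)*285 = ((8 + 2*(-4 - 1 + 16)*(3/2)) - 516)*285 = ((8 + 2*11*(3/2)) - 516)*285 = ((8 + 33) - 516)*285 = (41 - 516)*285 = -475*285 = -135375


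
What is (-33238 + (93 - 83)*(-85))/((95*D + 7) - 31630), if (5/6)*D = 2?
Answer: 34088/31395 ≈ 1.0858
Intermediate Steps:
D = 12/5 (D = (6/5)*2 = 12/5 ≈ 2.4000)
(-33238 + (93 - 83)*(-85))/((95*D + 7) - 31630) = (-33238 + (93 - 83)*(-85))/((95*(12/5) + 7) - 31630) = (-33238 + 10*(-85))/((228 + 7) - 31630) = (-33238 - 850)/(235 - 31630) = -34088/(-31395) = -34088*(-1/31395) = 34088/31395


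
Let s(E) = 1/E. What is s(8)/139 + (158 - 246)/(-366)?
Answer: 49111/203496 ≈ 0.24134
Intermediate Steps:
s(8)/139 + (158 - 246)/(-366) = 1/(8*139) + (158 - 246)/(-366) = (1/8)*(1/139) - 88*(-1/366) = 1/1112 + 44/183 = 49111/203496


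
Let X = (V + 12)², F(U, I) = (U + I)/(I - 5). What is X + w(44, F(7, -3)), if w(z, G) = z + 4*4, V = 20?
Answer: 1084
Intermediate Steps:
F(U, I) = (I + U)/(-5 + I)
w(z, G) = 16 + z (w(z, G) = z + 16 = 16 + z)
X = 1024 (X = (20 + 12)² = 32² = 1024)
X + w(44, F(7, -3)) = 1024 + (16 + 44) = 1024 + 60 = 1084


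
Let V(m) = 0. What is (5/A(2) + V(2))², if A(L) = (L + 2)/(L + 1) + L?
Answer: 9/4 ≈ 2.2500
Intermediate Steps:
A(L) = L + (2 + L)/(1 + L) (A(L) = (2 + L)/(1 + L) + L = L + (2 + L)/(1 + L))
(5/A(2) + V(2))² = (5/(((2 + 2² + 2*2)/(1 + 2))) + 0)² = (5/(((2 + 4 + 4)/3)) + 0)² = (5/(((⅓)*10)) + 0)² = (5/(10/3) + 0)² = (5*(3/10) + 0)² = (3/2 + 0)² = (3/2)² = 9/4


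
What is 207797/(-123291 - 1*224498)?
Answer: -207797/347789 ≈ -0.59748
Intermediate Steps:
207797/(-123291 - 1*224498) = 207797/(-123291 - 224498) = 207797/(-347789) = 207797*(-1/347789) = -207797/347789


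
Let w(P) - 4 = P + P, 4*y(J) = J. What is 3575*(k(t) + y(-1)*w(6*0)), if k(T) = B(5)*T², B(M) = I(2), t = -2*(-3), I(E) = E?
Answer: 253825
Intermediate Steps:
y(J) = J/4
t = 6
B(M) = 2
k(T) = 2*T²
w(P) = 4 + 2*P (w(P) = 4 + (P + P) = 4 + 2*P)
3575*(k(t) + y(-1)*w(6*0)) = 3575*(2*6² + ((¼)*(-1))*(4 + 2*(6*0))) = 3575*(2*36 - (4 + 2*0)/4) = 3575*(72 - (4 + 0)/4) = 3575*(72 - ¼*4) = 3575*(72 - 1) = 3575*71 = 253825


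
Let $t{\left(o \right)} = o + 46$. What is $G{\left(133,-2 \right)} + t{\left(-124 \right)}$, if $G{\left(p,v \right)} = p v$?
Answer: $-344$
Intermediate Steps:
$t{\left(o \right)} = 46 + o$
$G{\left(133,-2 \right)} + t{\left(-124 \right)} = 133 \left(-2\right) + \left(46 - 124\right) = -266 - 78 = -344$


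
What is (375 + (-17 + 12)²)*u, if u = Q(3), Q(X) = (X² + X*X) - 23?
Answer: -2000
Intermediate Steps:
Q(X) = -23 + 2*X² (Q(X) = (X² + X²) - 23 = 2*X² - 23 = -23 + 2*X²)
u = -5 (u = -23 + 2*3² = -23 + 2*9 = -23 + 18 = -5)
(375 + (-17 + 12)²)*u = (375 + (-17 + 12)²)*(-5) = (375 + (-5)²)*(-5) = (375 + 25)*(-5) = 400*(-5) = -2000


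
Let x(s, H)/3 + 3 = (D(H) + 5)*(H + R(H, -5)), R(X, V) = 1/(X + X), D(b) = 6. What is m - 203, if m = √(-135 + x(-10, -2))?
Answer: -203 + 3*I*√97/2 ≈ -203.0 + 14.773*I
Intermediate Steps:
R(X, V) = 1/(2*X)
x(s, H) = -9 + 33*H + 33/(2*H) (x(s, H) = -9 + 3*((6 + 5)*(H + 1/(2*H))) = -9 + 3*(11*(H + 1/(2*H))) = -9 + 3*(11*H + 11/(2*H)) = -9 + (33*H + 33/(2*H)) = -9 + 33*H + 33/(2*H))
m = 3*I*√97/2 (m = √(-135 + (-9 + 33*(-2) + (33/2)/(-2))) = √(-135 + (-9 - 66 + (33/2)*(-½))) = √(-135 + (-9 - 66 - 33/4)) = √(-135 - 333/4) = √(-873/4) = 3*I*√97/2 ≈ 14.773*I)
m - 203 = 3*I*√97/2 - 203 = -203 + 3*I*√97/2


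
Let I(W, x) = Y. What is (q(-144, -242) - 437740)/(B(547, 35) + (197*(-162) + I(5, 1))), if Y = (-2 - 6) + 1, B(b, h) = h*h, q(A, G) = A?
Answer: 109471/7674 ≈ 14.265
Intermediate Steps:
B(b, h) = h**2
Y = -7 (Y = -8 + 1 = -7)
I(W, x) = -7
(q(-144, -242) - 437740)/(B(547, 35) + (197*(-162) + I(5, 1))) = (-144 - 437740)/(35**2 + (197*(-162) - 7)) = -437884/(1225 + (-31914 - 7)) = -437884/(1225 - 31921) = -437884/(-30696) = -437884*(-1/30696) = 109471/7674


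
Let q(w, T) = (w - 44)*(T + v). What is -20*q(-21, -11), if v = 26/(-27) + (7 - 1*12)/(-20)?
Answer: -411125/27 ≈ -15227.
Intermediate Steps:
v = -77/108 (v = 26*(-1/27) + (7 - 12)*(-1/20) = -26/27 - 5*(-1/20) = -26/27 + ¼ = -77/108 ≈ -0.71296)
q(w, T) = (-44 + w)*(-77/108 + T) (q(w, T) = (w - 44)*(T - 77/108) = (-44 + w)*(-77/108 + T))
-20*q(-21, -11) = -20*(847/27 - 44*(-11) - 77/108*(-21) - 11*(-21)) = -20*(847/27 + 484 + 539/36 + 231) = -20*82225/108 = -411125/27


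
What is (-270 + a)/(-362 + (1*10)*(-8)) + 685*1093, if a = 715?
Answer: 330927165/442 ≈ 7.4870e+5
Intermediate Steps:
(-270 + a)/(-362 + (1*10)*(-8)) + 685*1093 = (-270 + 715)/(-362 + (1*10)*(-8)) + 685*1093 = 445/(-362 + 10*(-8)) + 748705 = 445/(-362 - 80) + 748705 = 445/(-442) + 748705 = 445*(-1/442) + 748705 = -445/442 + 748705 = 330927165/442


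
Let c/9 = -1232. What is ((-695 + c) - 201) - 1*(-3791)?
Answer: -8193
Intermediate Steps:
c = -11088 (c = 9*(-1232) = -11088)
((-695 + c) - 201) - 1*(-3791) = ((-695 - 11088) - 201) - 1*(-3791) = (-11783 - 201) + 3791 = -11984 + 3791 = -8193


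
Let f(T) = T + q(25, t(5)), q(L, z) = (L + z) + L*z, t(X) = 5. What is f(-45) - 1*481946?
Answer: -481836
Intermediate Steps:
q(L, z) = L + z + L*z
f(T) = 155 + T (f(T) = T + (25 + 5 + 25*5) = T + (25 + 5 + 125) = T + 155 = 155 + T)
f(-45) - 1*481946 = (155 - 45) - 1*481946 = 110 - 481946 = -481836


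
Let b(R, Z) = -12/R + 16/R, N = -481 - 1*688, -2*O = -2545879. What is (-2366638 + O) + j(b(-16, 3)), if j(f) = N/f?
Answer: -2178045/2 ≈ -1.0890e+6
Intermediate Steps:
O = 2545879/2 (O = -½*(-2545879) = 2545879/2 ≈ 1.2729e+6)
N = -1169 (N = -481 - 688 = -1169)
b(R, Z) = 4/R
j(f) = -1169/f
(-2366638 + O) + j(b(-16, 3)) = (-2366638 + 2545879/2) - 1169/(4/(-16)) = -2187397/2 - 1169/(4*(-1/16)) = -2187397/2 - 1169/(-¼) = -2187397/2 - 1169*(-4) = -2187397/2 + 4676 = -2178045/2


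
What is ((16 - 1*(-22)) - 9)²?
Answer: 841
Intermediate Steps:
((16 - 1*(-22)) - 9)² = ((16 + 22) - 9)² = (38 - 9)² = 29² = 841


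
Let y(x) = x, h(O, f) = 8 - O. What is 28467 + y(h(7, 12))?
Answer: 28468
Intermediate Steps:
28467 + y(h(7, 12)) = 28467 + (8 - 1*7) = 28467 + (8 - 7) = 28467 + 1 = 28468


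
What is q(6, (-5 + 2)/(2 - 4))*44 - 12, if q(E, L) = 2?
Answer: 76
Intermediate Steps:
q(6, (-5 + 2)/(2 - 4))*44 - 12 = 2*44 - 12 = 88 - 12 = 76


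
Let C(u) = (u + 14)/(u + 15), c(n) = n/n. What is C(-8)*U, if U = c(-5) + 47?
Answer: 288/7 ≈ 41.143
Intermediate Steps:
c(n) = 1
C(u) = (14 + u)/(15 + u)
U = 48 (U = 1 + 47 = 48)
C(-8)*U = ((14 - 8)/(15 - 8))*48 = (6/7)*48 = 288/7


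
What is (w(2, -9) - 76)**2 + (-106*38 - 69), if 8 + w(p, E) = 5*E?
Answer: 12544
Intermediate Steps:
w(p, E) = -8 + 5*E
(w(2, -9) - 76)**2 + (-106*38 - 69) = ((-8 + 5*(-9)) - 76)**2 + (-106*38 - 69) = ((-8 - 45) - 76)**2 + (-4028 - 69) = (-53 - 76)**2 - 4097 = (-129)**2 - 4097 = 16641 - 4097 = 12544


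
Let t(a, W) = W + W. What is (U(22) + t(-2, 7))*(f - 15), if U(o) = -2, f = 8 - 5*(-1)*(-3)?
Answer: -264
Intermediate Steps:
t(a, W) = 2*W
f = -7 (f = 8 + 5*(-3) = 8 - 15 = -7)
(U(22) + t(-2, 7))*(f - 15) = (-2 + 2*7)*(-7 - 15) = (-2 + 14)*(-22) = 12*(-22) = -264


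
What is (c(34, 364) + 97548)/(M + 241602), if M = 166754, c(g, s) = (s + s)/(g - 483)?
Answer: 10949581/45837961 ≈ 0.23888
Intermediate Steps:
c(g, s) = 2*s/(-483 + g) (c(g, s) = (2*s)/(-483 + g) = 2*s/(-483 + g))
(c(34, 364) + 97548)/(M + 241602) = (2*364/(-483 + 34) + 97548)/(166754 + 241602) = (2*364/(-449) + 97548)/408356 = (2*364*(-1/449) + 97548)*(1/408356) = (-728/449 + 97548)*(1/408356) = (43798324/449)*(1/408356) = 10949581/45837961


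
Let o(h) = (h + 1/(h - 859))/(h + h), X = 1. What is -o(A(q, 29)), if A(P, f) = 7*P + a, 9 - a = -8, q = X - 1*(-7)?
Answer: -57377/114756 ≈ -0.49999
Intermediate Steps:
q = 8 (q = 1 - 1*(-7) = 1 + 7 = 8)
a = 17 (a = 9 - 1*(-8) = 9 + 8 = 17)
A(P, f) = 17 + 7*P (A(P, f) = 7*P + 17 = 17 + 7*P)
o(h) = (h + 1/(-859 + h))/(2*h) (o(h) = (h + 1/(-859 + h))/((2*h)) = (h + 1/(-859 + h))*(1/(2*h)) = (h + 1/(-859 + h))/(2*h))
-o(A(q, 29)) = -(1 + (17 + 7*8)**2 - 859*(17 + 7*8))/(2*(17 + 7*8)*(-859 + (17 + 7*8))) = -(1 + (17 + 56)**2 - 859*(17 + 56))/(2*(17 + 56)*(-859 + (17 + 56))) = -(1 + 73**2 - 859*73)/(2*73*(-859 + 73)) = -(1 + 5329 - 62707)/(2*73*(-786)) = -(-1)*(-57377)/(2*73*786) = -1*57377/114756 = -57377/114756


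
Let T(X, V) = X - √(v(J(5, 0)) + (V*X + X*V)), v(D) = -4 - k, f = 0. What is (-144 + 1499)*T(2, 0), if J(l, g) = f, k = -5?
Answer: 1355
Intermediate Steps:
J(l, g) = 0
v(D) = 1 (v(D) = -4 - 1*(-5) = -4 + 5 = 1)
T(X, V) = X - √(1 + 2*V*X) (T(X, V) = X - √(1 + (V*X + X*V)) = X - √(1 + (V*X + V*X)) = X - √(1 + 2*V*X))
(-144 + 1499)*T(2, 0) = (-144 + 1499)*(2 - √(1 + 2*0*2)) = 1355*(2 - √(1 + 0)) = 1355*(2 - √1) = 1355*(2 - 1*1) = 1355*(2 - 1) = 1355*1 = 1355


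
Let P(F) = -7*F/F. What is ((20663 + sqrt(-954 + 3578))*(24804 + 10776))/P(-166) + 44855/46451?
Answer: -34150289008555/325157 - 284640*sqrt(41)/7 ≈ -1.0529e+8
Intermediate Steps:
P(F) = -7 (P(F) = -7*1 = -7)
((20663 + sqrt(-954 + 3578))*(24804 + 10776))/P(-166) + 44855/46451 = ((20663 + sqrt(-954 + 3578))*(24804 + 10776))/(-7) + 44855/46451 = ((20663 + sqrt(2624))*35580)*(-1/7) + 44855*(1/46451) = ((20663 + 8*sqrt(41))*35580)*(-1/7) + 44855/46451 = (735189540 + 284640*sqrt(41))*(-1/7) + 44855/46451 = (-735189540/7 - 284640*sqrt(41)/7) + 44855/46451 = -34150289008555/325157 - 284640*sqrt(41)/7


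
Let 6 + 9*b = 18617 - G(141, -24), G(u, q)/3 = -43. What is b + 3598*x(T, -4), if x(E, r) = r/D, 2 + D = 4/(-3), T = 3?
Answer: 287992/45 ≈ 6399.8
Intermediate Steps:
G(u, q) = -129 (G(u, q) = 3*(-43) = -129)
D = -10/3 (D = -2 + 4/(-3) = -2 + 4*(-⅓) = -2 - 4/3 = -10/3 ≈ -3.3333)
x(E, r) = -3*r/10 (x(E, r) = r/(-10/3) = r*(-3/10) = -3*r/10)
b = 18740/9 (b = -⅔ + (18617 - 1*(-129))/9 = -⅔ + (18617 + 129)/9 = -⅔ + (⅑)*18746 = -⅔ + 18746/9 = 18740/9 ≈ 2082.2)
b + 3598*x(T, -4) = 18740/9 + 3598*(-3/10*(-4)) = 18740/9 + 3598*(6/5) = 18740/9 + 21588/5 = 287992/45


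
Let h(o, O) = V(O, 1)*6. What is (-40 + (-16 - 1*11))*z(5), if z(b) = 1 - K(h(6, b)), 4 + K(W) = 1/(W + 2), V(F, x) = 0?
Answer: -603/2 ≈ -301.50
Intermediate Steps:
h(o, O) = 0 (h(o, O) = 0*6 = 0)
K(W) = -4 + 1/(2 + W) (K(W) = -4 + 1/(W + 2) = -4 + 1/(2 + W))
z(b) = 9/2 (z(b) = 1 - (-7 - 4*0)/(2 + 0) = 1 - (-7 + 0)/2 = 1 - (-7)/2 = 1 - 1*(-7/2) = 1 + 7/2 = 9/2)
(-40 + (-16 - 1*11))*z(5) = (-40 + (-16 - 1*11))*(9/2) = (-40 + (-16 - 11))*(9/2) = (-40 - 27)*(9/2) = -67*9/2 = -603/2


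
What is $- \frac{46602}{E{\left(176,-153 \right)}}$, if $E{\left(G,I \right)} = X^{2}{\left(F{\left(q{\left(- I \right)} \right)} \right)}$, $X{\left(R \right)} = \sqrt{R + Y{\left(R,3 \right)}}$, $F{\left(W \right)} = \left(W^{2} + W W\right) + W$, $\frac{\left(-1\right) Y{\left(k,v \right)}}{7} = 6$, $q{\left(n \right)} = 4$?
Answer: $7767$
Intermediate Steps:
$Y{\left(k,v \right)} = -42$ ($Y{\left(k,v \right)} = \left(-7\right) 6 = -42$)
$F{\left(W \right)} = W + 2 W^{2}$ ($F{\left(W \right)} = \left(W^{2} + W^{2}\right) + W = 2 W^{2} + W = W + 2 W^{2}$)
$X{\left(R \right)} = \sqrt{-42 + R}$ ($X{\left(R \right)} = \sqrt{R - 42} = \sqrt{-42 + R}$)
$E{\left(G,I \right)} = -6$ ($E{\left(G,I \right)} = \left(\sqrt{-42 + 4 \left(1 + 2 \cdot 4\right)}\right)^{2} = \left(\sqrt{-42 + 4 \left(1 + 8\right)}\right)^{2} = \left(\sqrt{-42 + 4 \cdot 9}\right)^{2} = \left(\sqrt{-42 + 36}\right)^{2} = \left(\sqrt{-6}\right)^{2} = \left(i \sqrt{6}\right)^{2} = -6$)
$- \frac{46602}{E{\left(176,-153 \right)}} = - \frac{46602}{-6} = \left(-46602\right) \left(- \frac{1}{6}\right) = 7767$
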